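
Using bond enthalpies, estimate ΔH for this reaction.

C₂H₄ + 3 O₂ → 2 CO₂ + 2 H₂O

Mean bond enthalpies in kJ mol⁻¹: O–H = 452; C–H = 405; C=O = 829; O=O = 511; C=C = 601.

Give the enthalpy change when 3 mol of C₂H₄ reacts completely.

ΔH = −4110 kJ

Bonds broken (reactants):
  C–H: 4 × 405 = 1620
  C=C: 1 × 601 = 601
  O=O: 3 × 511 = 1533
  Σ(broken) = 3754 kJ
Bonds formed (products):
  C=O: 4 × 829 = 3316
  O–H: 4 × 452 = 1808
  Σ(formed) = 5124 kJ
ΔH = Σ(broken) − Σ(formed) = 3754 − 5124 = −1370 kJ
For 3× the reaction as written: 3 × (−1370) = −4110 kJ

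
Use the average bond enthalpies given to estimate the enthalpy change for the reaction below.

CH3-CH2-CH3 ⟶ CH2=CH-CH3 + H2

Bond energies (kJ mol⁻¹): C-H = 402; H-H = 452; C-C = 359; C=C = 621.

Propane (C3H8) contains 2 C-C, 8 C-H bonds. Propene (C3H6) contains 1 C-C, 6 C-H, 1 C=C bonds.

Bonds broken (reactants):
  C-C: 2 × 359 = 718
  C-H: 8 × 402 = 3216
  Σ(broken) = 3934 kJ
Bonds formed (products):
  C-C: 1 × 359 = 359
  C-H: 6 × 402 = 2412
  C=C: 1 × 621 = 621
  H-H: 1 × 452 = 452
  Σ(formed) = 3844 kJ
ΔH = Σ(broken) − Σ(formed) = 3934 − 3844 = +90 kJ

ΔH ≈ +90 kJ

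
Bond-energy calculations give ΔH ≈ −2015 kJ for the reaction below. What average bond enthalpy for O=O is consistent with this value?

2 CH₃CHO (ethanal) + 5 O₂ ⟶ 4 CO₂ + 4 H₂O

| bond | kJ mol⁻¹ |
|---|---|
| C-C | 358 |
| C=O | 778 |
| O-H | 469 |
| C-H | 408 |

Let D be the O=O bond energy.
Σ(broken) = 2×358 + 8×408 + 2×778 + 5×D = 5536 + 5D
Σ(formed) = 8×778 + 8×469 = 9976
ΔH = Σ(broken) − Σ(formed) = (5536 + 5D) − (9976) = −4440 + 5D
Setting this equal to −2015 kJ gives 5D = 2425, so D = 485 kJ/mol.

D(O=O) ≈ 485 kJ/mol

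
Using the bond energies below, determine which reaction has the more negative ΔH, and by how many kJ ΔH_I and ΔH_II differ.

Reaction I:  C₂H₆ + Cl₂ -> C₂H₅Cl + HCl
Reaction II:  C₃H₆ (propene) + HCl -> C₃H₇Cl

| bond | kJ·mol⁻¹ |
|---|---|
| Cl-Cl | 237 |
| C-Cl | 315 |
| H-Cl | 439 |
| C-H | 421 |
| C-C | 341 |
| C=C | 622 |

Reaction I:
  Bonds broken (reactants):
    C-C: 1 × 341 = 341
    C-H: 6 × 421 = 2526
    Cl-Cl: 1 × 237 = 237
    Σ(broken) = 3104 kJ
  Bonds formed (products):
    C-C: 1 × 341 = 341
    C-Cl: 1 × 315 = 315
    C-H: 5 × 421 = 2105
    H-Cl: 1 × 439 = 439
    Σ(formed) = 3200 kJ
  ΔH_I = 3104 − 3200 = −96 kJ
Reaction II:
  Bonds broken (reactants):
    C-C: 1 × 341 = 341
    C-H: 6 × 421 = 2526
    C=C: 1 × 622 = 622
    H-Cl: 1 × 439 = 439
    Σ(broken) = 3928 kJ
  Bonds formed (products):
    C-C: 2 × 341 = 682
    C-Cl: 1 × 315 = 315
    C-H: 7 × 421 = 2947
    Σ(formed) = 3944 kJ
  ΔH_II = 3928 − 3944 = −16 kJ
ΔH_I − ΔH_II = −80 kJ, so reaction I has the more negative ΔH; |ΔH_I − ΔH_II| = 80 kJ.

Reaction I, by 80 kJ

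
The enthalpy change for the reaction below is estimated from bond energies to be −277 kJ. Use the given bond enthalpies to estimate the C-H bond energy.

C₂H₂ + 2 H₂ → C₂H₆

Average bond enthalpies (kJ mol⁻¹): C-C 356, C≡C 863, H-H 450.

D(C-H) ≈ 421 kJ/mol

Let D be the C-H bond energy.
Σ(broken) = 1×863 + 2×D + 2×450 = 1763 + 2D
Σ(formed) = 1×356 + 6×D = 356 + 6D
ΔH = Σ(broken) − Σ(formed) = (1763 + 2D) − (356 + 6D) = +1407 − 4D
Setting this equal to −277 kJ gives 4D = 1684, so D = 421 kJ/mol.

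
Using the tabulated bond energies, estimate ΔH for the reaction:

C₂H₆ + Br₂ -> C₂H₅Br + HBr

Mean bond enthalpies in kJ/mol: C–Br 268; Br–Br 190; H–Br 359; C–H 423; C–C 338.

ΔH ≈ −14 kJ

Bonds broken (reactants):
  Br–Br: 1 × 190 = 190
  C–C: 1 × 338 = 338
  C–H: 6 × 423 = 2538
  Σ(broken) = 3066 kJ
Bonds formed (products):
  C–Br: 1 × 268 = 268
  C–C: 1 × 338 = 338
  C–H: 5 × 423 = 2115
  H–Br: 1 × 359 = 359
  Σ(formed) = 3080 kJ
ΔH = Σ(broken) − Σ(formed) = 3066 − 3080 = −14 kJ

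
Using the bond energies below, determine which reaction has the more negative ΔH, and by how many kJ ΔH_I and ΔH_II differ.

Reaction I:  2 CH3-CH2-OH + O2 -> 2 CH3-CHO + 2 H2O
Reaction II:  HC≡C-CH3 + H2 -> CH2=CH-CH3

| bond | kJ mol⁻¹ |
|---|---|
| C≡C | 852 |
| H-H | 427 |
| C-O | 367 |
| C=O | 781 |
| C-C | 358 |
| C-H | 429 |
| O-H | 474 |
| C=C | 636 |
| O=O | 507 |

Reaction I:
  Bonds broken (reactants):
    C-C: 2 × 358 = 716
    C-H: 10 × 429 = 4290
    C-O: 2 × 367 = 734
    O-H: 2 × 474 = 948
    O=O: 1 × 507 = 507
    Σ(broken) = 7195 kJ
  Bonds formed (products):
    C-C: 2 × 358 = 716
    C-H: 8 × 429 = 3432
    C=O: 2 × 781 = 1562
    O-H: 4 × 474 = 1896
    Σ(formed) = 7606 kJ
  ΔH_I = 7195 − 7606 = −411 kJ
Reaction II:
  Bonds broken (reactants):
    C≡C: 1 × 852 = 852
    C-C: 1 × 358 = 358
    C-H: 4 × 429 = 1716
    H-H: 1 × 427 = 427
    Σ(broken) = 3353 kJ
  Bonds formed (products):
    C-C: 1 × 358 = 358
    C-H: 6 × 429 = 2574
    C=C: 1 × 636 = 636
    Σ(formed) = 3568 kJ
  ΔH_II = 3353 − 3568 = −215 kJ
ΔH_I − ΔH_II = −196 kJ, so reaction I has the more negative ΔH; |ΔH_I − ΔH_II| = 196 kJ.

Reaction I, by 196 kJ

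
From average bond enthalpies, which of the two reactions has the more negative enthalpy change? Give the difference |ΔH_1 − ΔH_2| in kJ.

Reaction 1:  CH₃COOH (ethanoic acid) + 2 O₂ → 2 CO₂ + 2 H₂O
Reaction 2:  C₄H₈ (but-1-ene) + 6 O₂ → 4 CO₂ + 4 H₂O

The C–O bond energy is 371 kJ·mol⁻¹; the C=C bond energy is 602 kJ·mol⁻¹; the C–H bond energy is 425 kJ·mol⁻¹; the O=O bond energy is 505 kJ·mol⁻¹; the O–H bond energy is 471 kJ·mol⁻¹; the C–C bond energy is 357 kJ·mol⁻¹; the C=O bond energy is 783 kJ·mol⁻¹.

Reaction 2, by 1537 kJ

Reaction 1:
  Bonds broken (reactants):
    C–C: 1 × 357 = 357
    C–H: 3 × 425 = 1275
    C–O: 1 × 371 = 371
    C=O: 1 × 783 = 783
    O–H: 1 × 471 = 471
    O=O: 2 × 505 = 1010
    Σ(broken) = 4267 kJ
  Bonds formed (products):
    C=O: 4 × 783 = 3132
    O–H: 4 × 471 = 1884
    Σ(formed) = 5016 kJ
  ΔH_1 = 4267 − 5016 = −749 kJ
Reaction 2:
  Bonds broken (reactants):
    C–C: 2 × 357 = 714
    C–H: 8 × 425 = 3400
    C=C: 1 × 602 = 602
    O=O: 6 × 505 = 3030
    Σ(broken) = 7746 kJ
  Bonds formed (products):
    C=O: 8 × 783 = 6264
    O–H: 8 × 471 = 3768
    Σ(formed) = 10032 kJ
  ΔH_2 = 7746 − 10032 = −2286 kJ
ΔH_1 − ΔH_2 = +1537 kJ, so reaction 2 has the more negative ΔH; |ΔH_1 − ΔH_2| = 1537 kJ.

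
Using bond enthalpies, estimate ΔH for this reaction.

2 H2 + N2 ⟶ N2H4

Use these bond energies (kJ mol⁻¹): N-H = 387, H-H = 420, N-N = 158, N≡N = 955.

ΔH ≈ +89 kJ

Bonds broken (reactants):
  H-H: 2 × 420 = 840
  N≡N: 1 × 955 = 955
  Σ(broken) = 1795 kJ
Bonds formed (products):
  N-H: 4 × 387 = 1548
  N-N: 1 × 158 = 158
  Σ(formed) = 1706 kJ
ΔH = Σ(broken) − Σ(formed) = 1795 − 1706 = +89 kJ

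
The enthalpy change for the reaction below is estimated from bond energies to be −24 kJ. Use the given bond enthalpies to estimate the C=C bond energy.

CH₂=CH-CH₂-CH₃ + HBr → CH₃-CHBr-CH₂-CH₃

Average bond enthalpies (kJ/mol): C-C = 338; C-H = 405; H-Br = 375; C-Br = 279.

Let D be the C=C bond energy.
Σ(broken) = 2×338 + 8×405 + 1×D + 1×375 = 4291 + D
Σ(formed) = 1×279 + 3×338 + 9×405 = 4938
ΔH = Σ(broken) − Σ(formed) = (4291 + D) − (4938) = −647 + D
Setting this equal to −24 kJ gives D = 623 kJ/mol.

D(C=C) ≈ 623 kJ/mol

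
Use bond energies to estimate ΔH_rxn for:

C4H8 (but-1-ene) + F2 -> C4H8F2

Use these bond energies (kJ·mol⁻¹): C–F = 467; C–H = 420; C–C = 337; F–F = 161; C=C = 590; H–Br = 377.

ΔH ≈ −520 kJ

Bonds broken (reactants):
  C–C: 2 × 337 = 674
  C–H: 8 × 420 = 3360
  C=C: 1 × 590 = 590
  F–F: 1 × 161 = 161
  Σ(broken) = 4785 kJ
Bonds formed (products):
  C–C: 3 × 337 = 1011
  C–F: 2 × 467 = 934
  C–H: 8 × 420 = 3360
  Σ(formed) = 5305 kJ
ΔH = Σ(broken) − Σ(formed) = 4785 − 5305 = −520 kJ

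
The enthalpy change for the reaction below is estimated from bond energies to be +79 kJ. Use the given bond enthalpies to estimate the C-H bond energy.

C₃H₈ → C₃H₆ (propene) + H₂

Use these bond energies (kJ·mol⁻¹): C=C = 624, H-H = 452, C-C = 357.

Let D be the C-H bond energy.
Σ(broken) = 2×357 + 8×D = 714 + 8D
Σ(formed) = 1×357 + 6×D + 1×624 + 1×452 = 1433 + 6D
ΔH = Σ(broken) − Σ(formed) = (714 + 8D) − (1433 + 6D) = −719 + 2D
Setting this equal to +79 kJ gives 2D = 798, so D = 399 kJ/mol.

D(C-H) ≈ 399 kJ/mol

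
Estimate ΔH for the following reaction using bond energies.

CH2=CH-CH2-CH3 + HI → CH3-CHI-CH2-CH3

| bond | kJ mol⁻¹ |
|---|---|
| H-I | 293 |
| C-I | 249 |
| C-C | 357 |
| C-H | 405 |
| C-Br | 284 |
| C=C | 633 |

Bonds broken (reactants):
  C-C: 2 × 357 = 714
  C-H: 8 × 405 = 3240
  C=C: 1 × 633 = 633
  H-I: 1 × 293 = 293
  Σ(broken) = 4880 kJ
Bonds formed (products):
  C-C: 3 × 357 = 1071
  C-H: 9 × 405 = 3645
  C-I: 1 × 249 = 249
  Σ(formed) = 4965 kJ
ΔH = Σ(broken) − Σ(formed) = 4880 − 4965 = −85 kJ

ΔH ≈ −85 kJ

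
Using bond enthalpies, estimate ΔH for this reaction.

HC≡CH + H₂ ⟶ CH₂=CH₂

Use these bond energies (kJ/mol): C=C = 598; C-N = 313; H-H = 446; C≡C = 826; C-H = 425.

ΔH ≈ −176 kJ

Bonds broken (reactants):
  C≡C: 1 × 826 = 826
  C-H: 2 × 425 = 850
  H-H: 1 × 446 = 446
  Σ(broken) = 2122 kJ
Bonds formed (products):
  C-H: 4 × 425 = 1700
  C=C: 1 × 598 = 598
  Σ(formed) = 2298 kJ
ΔH = Σ(broken) − Σ(formed) = 2122 − 2298 = −176 kJ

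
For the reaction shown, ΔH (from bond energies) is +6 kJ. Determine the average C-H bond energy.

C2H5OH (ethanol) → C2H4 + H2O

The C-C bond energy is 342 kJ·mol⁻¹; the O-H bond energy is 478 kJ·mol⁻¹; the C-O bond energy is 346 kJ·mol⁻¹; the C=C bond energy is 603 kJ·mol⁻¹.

D(C-H) ≈ 399 kJ/mol

Let D be the C-H bond energy.
Σ(broken) = 1×342 + 5×D + 1×346 + 1×478 = 1166 + 5D
Σ(formed) = 4×D + 1×603 + 2×478 = 1559 + 4D
ΔH = Σ(broken) − Σ(formed) = (1166 + 5D) − (1559 + 4D) = −393 + D
Setting this equal to +6 kJ gives D = 399 kJ/mol.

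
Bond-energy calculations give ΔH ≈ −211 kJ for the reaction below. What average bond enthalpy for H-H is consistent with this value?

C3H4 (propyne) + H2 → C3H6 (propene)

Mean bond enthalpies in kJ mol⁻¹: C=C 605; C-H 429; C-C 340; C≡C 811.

Let D be the H-H bond energy.
Σ(broken) = 1×811 + 1×340 + 4×429 + 1×D = 2867 + D
Σ(formed) = 1×340 + 6×429 + 1×605 = 3519
ΔH = Σ(broken) − Σ(formed) = (2867 + D) − (3519) = −652 + D
Setting this equal to −211 kJ gives D = 441 kJ/mol.

D(H-H) ≈ 441 kJ/mol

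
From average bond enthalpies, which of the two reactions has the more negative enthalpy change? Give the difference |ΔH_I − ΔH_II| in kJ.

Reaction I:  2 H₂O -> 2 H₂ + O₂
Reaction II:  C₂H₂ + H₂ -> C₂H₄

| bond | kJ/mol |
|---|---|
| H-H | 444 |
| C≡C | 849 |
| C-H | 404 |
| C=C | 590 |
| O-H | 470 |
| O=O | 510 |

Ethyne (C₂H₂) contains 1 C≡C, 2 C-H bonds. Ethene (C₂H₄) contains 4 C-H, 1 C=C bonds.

Reaction II, by 587 kJ

Reaction I:
  Bonds broken (reactants):
    O-H: 4 × 470 = 1880
    Σ(broken) = 1880 kJ
  Bonds formed (products):
    H-H: 2 × 444 = 888
    O=O: 1 × 510 = 510
    Σ(formed) = 1398 kJ
  ΔH_I = 1880 − 1398 = +482 kJ
Reaction II:
  Bonds broken (reactants):
    C≡C: 1 × 849 = 849
    C-H: 2 × 404 = 808
    H-H: 1 × 444 = 444
    Σ(broken) = 2101 kJ
  Bonds formed (products):
    C-H: 4 × 404 = 1616
    C=C: 1 × 590 = 590
    Σ(formed) = 2206 kJ
  ΔH_II = 2101 − 2206 = −105 kJ
ΔH_I − ΔH_II = +587 kJ, so reaction II has the more negative ΔH; |ΔH_I − ΔH_II| = 587 kJ.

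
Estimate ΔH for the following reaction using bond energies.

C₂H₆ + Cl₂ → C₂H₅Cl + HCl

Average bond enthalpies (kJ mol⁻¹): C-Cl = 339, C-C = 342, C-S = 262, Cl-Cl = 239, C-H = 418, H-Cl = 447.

ΔH ≈ −129 kJ

Bonds broken (reactants):
  C-C: 1 × 342 = 342
  C-H: 6 × 418 = 2508
  Cl-Cl: 1 × 239 = 239
  Σ(broken) = 3089 kJ
Bonds formed (products):
  C-C: 1 × 342 = 342
  C-Cl: 1 × 339 = 339
  C-H: 5 × 418 = 2090
  H-Cl: 1 × 447 = 447
  Σ(formed) = 3218 kJ
ΔH = Σ(broken) − Σ(formed) = 3089 − 3218 = −129 kJ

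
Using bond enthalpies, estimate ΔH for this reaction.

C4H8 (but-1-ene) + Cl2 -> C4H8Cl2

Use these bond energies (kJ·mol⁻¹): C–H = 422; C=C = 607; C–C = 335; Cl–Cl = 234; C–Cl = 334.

ΔH ≈ −162 kJ

Bonds broken (reactants):
  C–C: 2 × 335 = 670
  C–H: 8 × 422 = 3376
  C=C: 1 × 607 = 607
  Cl–Cl: 1 × 234 = 234
  Σ(broken) = 4887 kJ
Bonds formed (products):
  C–C: 3 × 335 = 1005
  C–Cl: 2 × 334 = 668
  C–H: 8 × 422 = 3376
  Σ(formed) = 5049 kJ
ΔH = Σ(broken) − Σ(formed) = 4887 − 5049 = −162 kJ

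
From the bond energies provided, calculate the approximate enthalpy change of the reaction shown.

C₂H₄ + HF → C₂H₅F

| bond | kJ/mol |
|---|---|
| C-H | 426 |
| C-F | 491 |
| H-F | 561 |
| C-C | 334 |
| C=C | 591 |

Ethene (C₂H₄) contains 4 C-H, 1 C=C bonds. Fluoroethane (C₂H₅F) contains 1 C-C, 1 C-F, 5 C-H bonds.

Bonds broken (reactants):
  C-H: 4 × 426 = 1704
  C=C: 1 × 591 = 591
  H-F: 1 × 561 = 561
  Σ(broken) = 2856 kJ
Bonds formed (products):
  C-C: 1 × 334 = 334
  C-F: 1 × 491 = 491
  C-H: 5 × 426 = 2130
  Σ(formed) = 2955 kJ
ΔH = Σ(broken) − Σ(formed) = 2856 − 2955 = −99 kJ

ΔH ≈ −99 kJ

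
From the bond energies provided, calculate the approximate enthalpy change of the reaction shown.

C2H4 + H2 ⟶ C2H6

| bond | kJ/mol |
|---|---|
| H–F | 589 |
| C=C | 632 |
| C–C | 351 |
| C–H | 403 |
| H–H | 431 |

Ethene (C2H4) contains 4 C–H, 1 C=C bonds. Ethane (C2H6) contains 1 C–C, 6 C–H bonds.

Bonds broken (reactants):
  C–H: 4 × 403 = 1612
  C=C: 1 × 632 = 632
  H–H: 1 × 431 = 431
  Σ(broken) = 2675 kJ
Bonds formed (products):
  C–C: 1 × 351 = 351
  C–H: 6 × 403 = 2418
  Σ(formed) = 2769 kJ
ΔH = Σ(broken) − Σ(formed) = 2675 − 2769 = −94 kJ

ΔH ≈ −94 kJ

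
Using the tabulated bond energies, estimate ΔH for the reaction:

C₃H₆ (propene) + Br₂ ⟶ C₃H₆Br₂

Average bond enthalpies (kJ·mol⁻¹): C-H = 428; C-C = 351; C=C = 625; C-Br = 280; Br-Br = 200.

ΔH ≈ −86 kJ

Bonds broken (reactants):
  Br-Br: 1 × 200 = 200
  C-C: 1 × 351 = 351
  C-H: 6 × 428 = 2568
  C=C: 1 × 625 = 625
  Σ(broken) = 3744 kJ
Bonds formed (products):
  C-Br: 2 × 280 = 560
  C-C: 2 × 351 = 702
  C-H: 6 × 428 = 2568
  Σ(formed) = 3830 kJ
ΔH = Σ(broken) − Σ(formed) = 3744 − 3830 = −86 kJ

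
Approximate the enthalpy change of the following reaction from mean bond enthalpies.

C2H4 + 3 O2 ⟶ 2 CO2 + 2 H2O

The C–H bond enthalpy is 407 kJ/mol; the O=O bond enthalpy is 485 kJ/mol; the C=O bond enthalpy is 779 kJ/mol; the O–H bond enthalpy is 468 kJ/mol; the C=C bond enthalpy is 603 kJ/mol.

Bonds broken (reactants):
  C–H: 4 × 407 = 1628
  C=C: 1 × 603 = 603
  O=O: 3 × 485 = 1455
  Σ(broken) = 3686 kJ
Bonds formed (products):
  C=O: 4 × 779 = 3116
  O–H: 4 × 468 = 1872
  Σ(formed) = 4988 kJ
ΔH = Σ(broken) − Σ(formed) = 3686 − 4988 = −1302 kJ

ΔH ≈ −1302 kJ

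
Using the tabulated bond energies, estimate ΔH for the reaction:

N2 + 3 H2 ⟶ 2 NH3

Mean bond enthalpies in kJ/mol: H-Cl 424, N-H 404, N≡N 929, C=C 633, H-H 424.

Bonds broken (reactants):
  H-H: 3 × 424 = 1272
  N≡N: 1 × 929 = 929
  Σ(broken) = 2201 kJ
Bonds formed (products):
  N-H: 6 × 404 = 2424
  Σ(formed) = 2424 kJ
ΔH = Σ(broken) − Σ(formed) = 2201 − 2424 = −223 kJ

ΔH ≈ −223 kJ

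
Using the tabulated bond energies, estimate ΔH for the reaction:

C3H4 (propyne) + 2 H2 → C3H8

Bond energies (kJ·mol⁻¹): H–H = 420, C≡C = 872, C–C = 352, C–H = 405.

Bonds broken (reactants):
  C≡C: 1 × 872 = 872
  C–C: 1 × 352 = 352
  C–H: 4 × 405 = 1620
  H–H: 2 × 420 = 840
  Σ(broken) = 3684 kJ
Bonds formed (products):
  C–C: 2 × 352 = 704
  C–H: 8 × 405 = 3240
  Σ(formed) = 3944 kJ
ΔH = Σ(broken) − Σ(formed) = 3684 − 3944 = −260 kJ

ΔH ≈ −260 kJ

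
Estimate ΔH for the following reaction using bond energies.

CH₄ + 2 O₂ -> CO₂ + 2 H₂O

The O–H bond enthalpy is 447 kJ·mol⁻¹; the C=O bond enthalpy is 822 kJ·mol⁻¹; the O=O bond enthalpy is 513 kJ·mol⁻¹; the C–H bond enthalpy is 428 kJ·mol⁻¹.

Bonds broken (reactants):
  C–H: 4 × 428 = 1712
  O=O: 2 × 513 = 1026
  Σ(broken) = 2738 kJ
Bonds formed (products):
  C=O: 2 × 822 = 1644
  O–H: 4 × 447 = 1788
  Σ(formed) = 3432 kJ
ΔH = Σ(broken) − Σ(formed) = 2738 − 3432 = −694 kJ

ΔH ≈ −694 kJ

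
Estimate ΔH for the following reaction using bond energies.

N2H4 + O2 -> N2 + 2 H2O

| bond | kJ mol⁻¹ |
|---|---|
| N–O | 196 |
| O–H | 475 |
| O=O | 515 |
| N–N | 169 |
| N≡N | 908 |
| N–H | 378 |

Bonds broken (reactants):
  N–H: 4 × 378 = 1512
  N–N: 1 × 169 = 169
  O=O: 1 × 515 = 515
  Σ(broken) = 2196 kJ
Bonds formed (products):
  N≡N: 1 × 908 = 908
  O–H: 4 × 475 = 1900
  Σ(formed) = 2808 kJ
ΔH = Σ(broken) − Σ(formed) = 2196 − 2808 = −612 kJ

ΔH ≈ −612 kJ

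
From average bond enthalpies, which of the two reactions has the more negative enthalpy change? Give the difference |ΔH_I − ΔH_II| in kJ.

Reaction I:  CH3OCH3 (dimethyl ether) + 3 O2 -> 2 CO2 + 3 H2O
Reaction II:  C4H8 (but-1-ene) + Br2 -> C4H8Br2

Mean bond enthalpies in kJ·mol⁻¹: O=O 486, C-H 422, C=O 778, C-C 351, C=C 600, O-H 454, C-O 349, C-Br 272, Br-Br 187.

Reaction I, by 1040 kJ

Reaction I:
  Bonds broken (reactants):
    C-H: 6 × 422 = 2532
    C-O: 2 × 349 = 698
    O=O: 3 × 486 = 1458
    Σ(broken) = 4688 kJ
  Bonds formed (products):
    C=O: 4 × 778 = 3112
    O-H: 6 × 454 = 2724
    Σ(formed) = 5836 kJ
  ΔH_I = 4688 − 5836 = −1148 kJ
Reaction II:
  Bonds broken (reactants):
    Br-Br: 1 × 187 = 187
    C-C: 2 × 351 = 702
    C-H: 8 × 422 = 3376
    C=C: 1 × 600 = 600
    Σ(broken) = 4865 kJ
  Bonds formed (products):
    C-Br: 2 × 272 = 544
    C-C: 3 × 351 = 1053
    C-H: 8 × 422 = 3376
    Σ(formed) = 4973 kJ
  ΔH_II = 4865 − 4973 = −108 kJ
ΔH_I − ΔH_II = −1040 kJ, so reaction I has the more negative ΔH; |ΔH_I − ΔH_II| = 1040 kJ.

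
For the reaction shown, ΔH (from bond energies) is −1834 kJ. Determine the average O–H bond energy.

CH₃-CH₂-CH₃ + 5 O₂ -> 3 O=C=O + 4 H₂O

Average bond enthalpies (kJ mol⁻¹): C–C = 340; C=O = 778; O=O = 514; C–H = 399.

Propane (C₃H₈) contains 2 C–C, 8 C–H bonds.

D(O–H) ≈ 451 kJ/mol

Let D be the O–H bond energy.
Σ(broken) = 2×340 + 8×399 + 5×514 = 6442
Σ(formed) = 6×778 + 8×D = 4668 + 8D
ΔH = Σ(broken) − Σ(formed) = (6442) − (4668 + 8D) = +1774 − 8D
Setting this equal to −1834 kJ gives 8D = 3608, so D = 451 kJ/mol.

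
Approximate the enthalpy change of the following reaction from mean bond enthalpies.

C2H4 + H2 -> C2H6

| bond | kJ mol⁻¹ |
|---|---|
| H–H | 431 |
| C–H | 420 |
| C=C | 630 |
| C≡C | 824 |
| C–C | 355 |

Bonds broken (reactants):
  C–H: 4 × 420 = 1680
  C=C: 1 × 630 = 630
  H–H: 1 × 431 = 431
  Σ(broken) = 2741 kJ
Bonds formed (products):
  C–C: 1 × 355 = 355
  C–H: 6 × 420 = 2520
  Σ(formed) = 2875 kJ
ΔH = Σ(broken) − Σ(formed) = 2741 − 2875 = −134 kJ

ΔH ≈ −134 kJ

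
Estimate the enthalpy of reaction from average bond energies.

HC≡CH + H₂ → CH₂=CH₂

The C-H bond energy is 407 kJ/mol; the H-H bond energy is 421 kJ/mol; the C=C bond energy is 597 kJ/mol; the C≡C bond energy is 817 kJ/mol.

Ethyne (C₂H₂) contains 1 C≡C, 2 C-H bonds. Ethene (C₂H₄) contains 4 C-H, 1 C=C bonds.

Bonds broken (reactants):
  C≡C: 1 × 817 = 817
  C-H: 2 × 407 = 814
  H-H: 1 × 421 = 421
  Σ(broken) = 2052 kJ
Bonds formed (products):
  C-H: 4 × 407 = 1628
  C=C: 1 × 597 = 597
  Σ(formed) = 2225 kJ
ΔH = Σ(broken) − Σ(formed) = 2052 − 2225 = −173 kJ

ΔH ≈ −173 kJ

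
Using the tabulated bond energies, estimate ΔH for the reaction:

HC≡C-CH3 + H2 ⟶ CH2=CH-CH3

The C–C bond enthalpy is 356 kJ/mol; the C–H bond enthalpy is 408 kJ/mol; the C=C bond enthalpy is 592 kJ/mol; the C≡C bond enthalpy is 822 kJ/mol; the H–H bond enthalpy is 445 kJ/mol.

ΔH ≈ −141 kJ

Bonds broken (reactants):
  C≡C: 1 × 822 = 822
  C–C: 1 × 356 = 356
  C–H: 4 × 408 = 1632
  H–H: 1 × 445 = 445
  Σ(broken) = 3255 kJ
Bonds formed (products):
  C–C: 1 × 356 = 356
  C–H: 6 × 408 = 2448
  C=C: 1 × 592 = 592
  Σ(formed) = 3396 kJ
ΔH = Σ(broken) − Σ(formed) = 3255 − 3396 = −141 kJ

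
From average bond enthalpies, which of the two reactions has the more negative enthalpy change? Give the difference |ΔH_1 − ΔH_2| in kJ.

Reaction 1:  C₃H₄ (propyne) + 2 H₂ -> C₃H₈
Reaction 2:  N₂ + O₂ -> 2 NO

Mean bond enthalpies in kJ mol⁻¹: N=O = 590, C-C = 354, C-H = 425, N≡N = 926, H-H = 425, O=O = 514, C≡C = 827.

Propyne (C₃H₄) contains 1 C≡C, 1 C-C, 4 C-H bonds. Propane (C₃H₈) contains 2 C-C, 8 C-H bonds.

Reaction 1, by 637 kJ

Reaction 1:
  Bonds broken (reactants):
    C≡C: 1 × 827 = 827
    C-C: 1 × 354 = 354
    C-H: 4 × 425 = 1700
    H-H: 2 × 425 = 850
    Σ(broken) = 3731 kJ
  Bonds formed (products):
    C-C: 2 × 354 = 708
    C-H: 8 × 425 = 3400
    Σ(formed) = 4108 kJ
  ΔH_1 = 3731 − 4108 = −377 kJ
Reaction 2:
  Bonds broken (reactants):
    N≡N: 1 × 926 = 926
    O=O: 1 × 514 = 514
    Σ(broken) = 1440 kJ
  Bonds formed (products):
    N=O: 2 × 590 = 1180
    Σ(formed) = 1180 kJ
  ΔH_2 = 1440 − 1180 = +260 kJ
ΔH_1 − ΔH_2 = −637 kJ, so reaction 1 has the more negative ΔH; |ΔH_1 − ΔH_2| = 637 kJ.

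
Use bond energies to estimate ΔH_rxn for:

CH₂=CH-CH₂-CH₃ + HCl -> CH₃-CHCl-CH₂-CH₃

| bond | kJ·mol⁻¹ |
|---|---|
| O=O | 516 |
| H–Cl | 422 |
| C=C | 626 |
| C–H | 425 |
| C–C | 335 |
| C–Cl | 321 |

ΔH ≈ −33 kJ

Bonds broken (reactants):
  C–C: 2 × 335 = 670
  C–H: 8 × 425 = 3400
  C=C: 1 × 626 = 626
  H–Cl: 1 × 422 = 422
  Σ(broken) = 5118 kJ
Bonds formed (products):
  C–C: 3 × 335 = 1005
  C–Cl: 1 × 321 = 321
  C–H: 9 × 425 = 3825
  Σ(formed) = 5151 kJ
ΔH = Σ(broken) − Σ(formed) = 5118 − 5151 = −33 kJ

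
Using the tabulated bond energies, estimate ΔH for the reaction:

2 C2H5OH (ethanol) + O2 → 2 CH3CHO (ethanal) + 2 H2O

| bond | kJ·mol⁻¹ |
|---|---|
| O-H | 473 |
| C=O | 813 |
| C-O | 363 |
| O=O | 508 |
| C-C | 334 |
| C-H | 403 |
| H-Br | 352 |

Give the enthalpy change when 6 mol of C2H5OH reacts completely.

ΔH = −1596 kJ

Bonds broken (reactants):
  C-C: 2 × 334 = 668
  C-H: 10 × 403 = 4030
  C-O: 2 × 363 = 726
  O-H: 2 × 473 = 946
  O=O: 1 × 508 = 508
  Σ(broken) = 6878 kJ
Bonds formed (products):
  C-C: 2 × 334 = 668
  C-H: 8 × 403 = 3224
  C=O: 2 × 813 = 1626
  O-H: 4 × 473 = 1892
  Σ(formed) = 7410 kJ
ΔH = Σ(broken) − Σ(formed) = 6878 − 7410 = −532 kJ
For 3× the reaction as written: 3 × (−532) = −1596 kJ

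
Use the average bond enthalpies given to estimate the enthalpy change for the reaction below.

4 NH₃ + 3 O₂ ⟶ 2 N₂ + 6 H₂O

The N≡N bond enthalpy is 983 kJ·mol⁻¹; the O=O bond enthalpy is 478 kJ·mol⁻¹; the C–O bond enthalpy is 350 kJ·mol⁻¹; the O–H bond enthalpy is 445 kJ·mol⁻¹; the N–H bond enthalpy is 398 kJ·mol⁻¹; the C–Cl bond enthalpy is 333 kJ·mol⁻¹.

ΔH ≈ −1096 kJ

Bonds broken (reactants):
  N–H: 12 × 398 = 4776
  O=O: 3 × 478 = 1434
  Σ(broken) = 6210 kJ
Bonds formed (products):
  N≡N: 2 × 983 = 1966
  O–H: 12 × 445 = 5340
  Σ(formed) = 7306 kJ
ΔH = Σ(broken) − Σ(formed) = 6210 − 7306 = −1096 kJ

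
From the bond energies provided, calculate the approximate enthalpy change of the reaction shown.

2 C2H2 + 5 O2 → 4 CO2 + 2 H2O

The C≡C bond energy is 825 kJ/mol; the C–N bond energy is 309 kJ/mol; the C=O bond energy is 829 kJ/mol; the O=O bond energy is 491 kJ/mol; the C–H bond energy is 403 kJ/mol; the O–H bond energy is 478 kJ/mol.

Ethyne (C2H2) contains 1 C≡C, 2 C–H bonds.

ΔH ≈ −2827 kJ

Bonds broken (reactants):
  C≡C: 2 × 825 = 1650
  C–H: 4 × 403 = 1612
  O=O: 5 × 491 = 2455
  Σ(broken) = 5717 kJ
Bonds formed (products):
  C=O: 8 × 829 = 6632
  O–H: 4 × 478 = 1912
  Σ(formed) = 8544 kJ
ΔH = Σ(broken) − Σ(formed) = 5717 − 8544 = −2827 kJ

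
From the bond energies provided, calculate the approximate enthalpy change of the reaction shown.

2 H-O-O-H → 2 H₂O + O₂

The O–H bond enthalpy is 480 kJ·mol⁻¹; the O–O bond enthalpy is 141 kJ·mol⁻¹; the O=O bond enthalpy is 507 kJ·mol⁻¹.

Bonds broken (reactants):
  O–H: 4 × 480 = 1920
  O–O: 2 × 141 = 282
  Σ(broken) = 2202 kJ
Bonds formed (products):
  O–H: 4 × 480 = 1920
  O=O: 1 × 507 = 507
  Σ(formed) = 2427 kJ
ΔH = Σ(broken) − Σ(formed) = 2202 − 2427 = −225 kJ

ΔH ≈ −225 kJ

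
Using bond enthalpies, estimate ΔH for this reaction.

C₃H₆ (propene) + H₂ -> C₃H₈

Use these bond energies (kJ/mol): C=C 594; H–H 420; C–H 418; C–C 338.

ΔH ≈ −160 kJ

Bonds broken (reactants):
  C–C: 1 × 338 = 338
  C–H: 6 × 418 = 2508
  C=C: 1 × 594 = 594
  H–H: 1 × 420 = 420
  Σ(broken) = 3860 kJ
Bonds formed (products):
  C–C: 2 × 338 = 676
  C–H: 8 × 418 = 3344
  Σ(formed) = 4020 kJ
ΔH = Σ(broken) − Σ(formed) = 3860 − 4020 = −160 kJ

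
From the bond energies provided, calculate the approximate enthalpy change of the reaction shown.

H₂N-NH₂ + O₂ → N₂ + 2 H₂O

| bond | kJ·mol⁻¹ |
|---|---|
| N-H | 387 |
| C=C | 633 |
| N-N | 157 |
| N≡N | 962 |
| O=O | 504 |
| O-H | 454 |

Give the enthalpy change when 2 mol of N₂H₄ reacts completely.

Bonds broken (reactants):
  N-H: 4 × 387 = 1548
  N-N: 1 × 157 = 157
  O=O: 1 × 504 = 504
  Σ(broken) = 2209 kJ
Bonds formed (products):
  N≡N: 1 × 962 = 962
  O-H: 4 × 454 = 1816
  Σ(formed) = 2778 kJ
ΔH = Σ(broken) − Σ(formed) = 2209 − 2778 = −569 kJ
For 2× the reaction as written: 2 × (−569) = −1138 kJ

ΔH = −1138 kJ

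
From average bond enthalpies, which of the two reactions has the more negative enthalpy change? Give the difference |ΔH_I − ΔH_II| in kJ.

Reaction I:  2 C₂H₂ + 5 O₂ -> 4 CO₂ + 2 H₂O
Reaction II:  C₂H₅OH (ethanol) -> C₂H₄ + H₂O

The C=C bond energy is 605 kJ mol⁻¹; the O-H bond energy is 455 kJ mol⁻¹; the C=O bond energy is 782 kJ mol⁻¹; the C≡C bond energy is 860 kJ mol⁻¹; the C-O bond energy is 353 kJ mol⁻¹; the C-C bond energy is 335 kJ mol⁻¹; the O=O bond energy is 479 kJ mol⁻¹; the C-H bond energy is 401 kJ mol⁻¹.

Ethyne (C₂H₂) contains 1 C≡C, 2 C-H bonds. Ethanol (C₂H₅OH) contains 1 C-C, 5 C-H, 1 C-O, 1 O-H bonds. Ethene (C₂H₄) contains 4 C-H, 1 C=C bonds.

Reaction I, by 2386 kJ

Reaction I:
  Bonds broken (reactants):
    C≡C: 2 × 860 = 1720
    C-H: 4 × 401 = 1604
    O=O: 5 × 479 = 2395
    Σ(broken) = 5719 kJ
  Bonds formed (products):
    C=O: 8 × 782 = 6256
    O-H: 4 × 455 = 1820
    Σ(formed) = 8076 kJ
  ΔH_I = 5719 − 8076 = −2357 kJ
Reaction II:
  Bonds broken (reactants):
    C-C: 1 × 335 = 335
    C-H: 5 × 401 = 2005
    C-O: 1 × 353 = 353
    O-H: 1 × 455 = 455
    Σ(broken) = 3148 kJ
  Bonds formed (products):
    C-H: 4 × 401 = 1604
    C=C: 1 × 605 = 605
    O-H: 2 × 455 = 910
    Σ(formed) = 3119 kJ
  ΔH_II = 3148 − 3119 = +29 kJ
ΔH_I − ΔH_II = −2386 kJ, so reaction I has the more negative ΔH; |ΔH_I − ΔH_II| = 2386 kJ.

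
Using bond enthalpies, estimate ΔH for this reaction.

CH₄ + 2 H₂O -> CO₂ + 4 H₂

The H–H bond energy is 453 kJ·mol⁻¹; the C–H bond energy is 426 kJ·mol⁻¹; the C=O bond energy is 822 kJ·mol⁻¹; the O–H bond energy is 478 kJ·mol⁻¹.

ΔH ≈ +160 kJ

Bonds broken (reactants):
  C–H: 4 × 426 = 1704
  O–H: 4 × 478 = 1912
  Σ(broken) = 3616 kJ
Bonds formed (products):
  C=O: 2 × 822 = 1644
  H–H: 4 × 453 = 1812
  Σ(formed) = 3456 kJ
ΔH = Σ(broken) − Σ(formed) = 3616 − 3456 = +160 kJ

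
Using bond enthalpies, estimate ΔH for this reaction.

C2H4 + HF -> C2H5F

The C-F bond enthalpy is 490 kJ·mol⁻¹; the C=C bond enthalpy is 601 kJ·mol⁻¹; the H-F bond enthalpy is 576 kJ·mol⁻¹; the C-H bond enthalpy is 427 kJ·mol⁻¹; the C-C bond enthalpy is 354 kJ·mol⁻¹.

ΔH ≈ −94 kJ

Bonds broken (reactants):
  C-H: 4 × 427 = 1708
  C=C: 1 × 601 = 601
  H-F: 1 × 576 = 576
  Σ(broken) = 2885 kJ
Bonds formed (products):
  C-C: 1 × 354 = 354
  C-F: 1 × 490 = 490
  C-H: 5 × 427 = 2135
  Σ(formed) = 2979 kJ
ΔH = Σ(broken) − Σ(formed) = 2885 − 2979 = −94 kJ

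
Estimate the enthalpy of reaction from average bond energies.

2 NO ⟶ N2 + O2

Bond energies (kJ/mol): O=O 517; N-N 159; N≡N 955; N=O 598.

Bonds broken (reactants):
  N=O: 2 × 598 = 1196
  Σ(broken) = 1196 kJ
Bonds formed (products):
  N≡N: 1 × 955 = 955
  O=O: 1 × 517 = 517
  Σ(formed) = 1472 kJ
ΔH = Σ(broken) − Σ(formed) = 1196 − 1472 = −276 kJ

ΔH ≈ −276 kJ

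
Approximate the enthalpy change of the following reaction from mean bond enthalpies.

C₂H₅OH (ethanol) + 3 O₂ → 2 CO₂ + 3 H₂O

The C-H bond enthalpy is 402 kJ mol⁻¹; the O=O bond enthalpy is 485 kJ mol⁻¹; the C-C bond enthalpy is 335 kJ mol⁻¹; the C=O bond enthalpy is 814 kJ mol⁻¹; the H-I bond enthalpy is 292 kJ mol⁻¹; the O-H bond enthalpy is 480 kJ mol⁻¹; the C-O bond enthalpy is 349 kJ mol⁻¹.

ΔH ≈ −1507 kJ

Bonds broken (reactants):
  C-C: 1 × 335 = 335
  C-H: 5 × 402 = 2010
  C-O: 1 × 349 = 349
  O-H: 1 × 480 = 480
  O=O: 3 × 485 = 1455
  Σ(broken) = 4629 kJ
Bonds formed (products):
  C=O: 4 × 814 = 3256
  O-H: 6 × 480 = 2880
  Σ(formed) = 6136 kJ
ΔH = Σ(broken) − Σ(formed) = 4629 − 6136 = −1507 kJ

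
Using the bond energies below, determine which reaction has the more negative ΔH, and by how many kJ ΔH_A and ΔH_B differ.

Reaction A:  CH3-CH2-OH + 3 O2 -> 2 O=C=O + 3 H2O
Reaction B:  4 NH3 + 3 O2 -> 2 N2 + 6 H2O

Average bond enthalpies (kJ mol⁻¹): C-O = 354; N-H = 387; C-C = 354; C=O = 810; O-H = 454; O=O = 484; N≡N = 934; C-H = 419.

Reaction A, by 35 kJ

Reaction A:
  Bonds broken (reactants):
    C-C: 1 × 354 = 354
    C-H: 5 × 419 = 2095
    C-O: 1 × 354 = 354
    O-H: 1 × 454 = 454
    O=O: 3 × 484 = 1452
    Σ(broken) = 4709 kJ
  Bonds formed (products):
    C=O: 4 × 810 = 3240
    O-H: 6 × 454 = 2724
    Σ(formed) = 5964 kJ
  ΔH_A = 4709 − 5964 = −1255 kJ
Reaction B:
  Bonds broken (reactants):
    N-H: 12 × 387 = 4644
    O=O: 3 × 484 = 1452
    Σ(broken) = 6096 kJ
  Bonds formed (products):
    N≡N: 2 × 934 = 1868
    O-H: 12 × 454 = 5448
    Σ(formed) = 7316 kJ
  ΔH_B = 6096 − 7316 = −1220 kJ
ΔH_A − ΔH_B = −35 kJ, so reaction A has the more negative ΔH; |ΔH_A − ΔH_B| = 35 kJ.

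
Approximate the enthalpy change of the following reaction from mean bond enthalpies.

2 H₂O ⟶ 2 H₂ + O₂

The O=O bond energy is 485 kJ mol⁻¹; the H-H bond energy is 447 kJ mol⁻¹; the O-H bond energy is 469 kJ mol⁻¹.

ΔH ≈ +497 kJ

Bonds broken (reactants):
  O-H: 4 × 469 = 1876
  Σ(broken) = 1876 kJ
Bonds formed (products):
  H-H: 2 × 447 = 894
  O=O: 1 × 485 = 485
  Σ(formed) = 1379 kJ
ΔH = Σ(broken) − Σ(formed) = 1876 − 1379 = +497 kJ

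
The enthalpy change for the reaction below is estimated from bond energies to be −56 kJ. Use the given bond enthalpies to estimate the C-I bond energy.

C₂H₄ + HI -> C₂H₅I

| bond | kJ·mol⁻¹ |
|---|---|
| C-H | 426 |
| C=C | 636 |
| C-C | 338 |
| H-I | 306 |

Let D be the C-I bond energy.
Σ(broken) = 4×426 + 1×636 + 1×306 = 2646
Σ(formed) = 1×338 + 5×426 + 1×D = 2468 + D
ΔH = Σ(broken) − Σ(formed) = (2646) − (2468 + D) = +178 − D
Setting this equal to −56 kJ gives D = 234 kJ/mol.

D(C-I) ≈ 234 kJ/mol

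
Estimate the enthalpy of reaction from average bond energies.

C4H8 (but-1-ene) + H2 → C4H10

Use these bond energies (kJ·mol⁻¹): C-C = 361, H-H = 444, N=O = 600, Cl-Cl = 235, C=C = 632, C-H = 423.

Bonds broken (reactants):
  C-C: 2 × 361 = 722
  C-H: 8 × 423 = 3384
  C=C: 1 × 632 = 632
  H-H: 1 × 444 = 444
  Σ(broken) = 5182 kJ
Bonds formed (products):
  C-C: 3 × 361 = 1083
  C-H: 10 × 423 = 4230
  Σ(formed) = 5313 kJ
ΔH = Σ(broken) − Σ(formed) = 5182 − 5313 = −131 kJ

ΔH ≈ −131 kJ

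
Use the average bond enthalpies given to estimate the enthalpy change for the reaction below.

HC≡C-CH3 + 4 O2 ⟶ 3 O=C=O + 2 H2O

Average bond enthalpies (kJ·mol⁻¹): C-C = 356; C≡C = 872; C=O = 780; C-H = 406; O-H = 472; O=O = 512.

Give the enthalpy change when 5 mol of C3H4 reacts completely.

Bonds broken (reactants):
  C≡C: 1 × 872 = 872
  C-C: 1 × 356 = 356
  C-H: 4 × 406 = 1624
  O=O: 4 × 512 = 2048
  Σ(broken) = 4900 kJ
Bonds formed (products):
  C=O: 6 × 780 = 4680
  O-H: 4 × 472 = 1888
  Σ(formed) = 6568 kJ
ΔH = Σ(broken) − Σ(formed) = 4900 − 6568 = −1668 kJ
For 5× the reaction as written: 5 × (−1668) = −8340 kJ

ΔH = −8340 kJ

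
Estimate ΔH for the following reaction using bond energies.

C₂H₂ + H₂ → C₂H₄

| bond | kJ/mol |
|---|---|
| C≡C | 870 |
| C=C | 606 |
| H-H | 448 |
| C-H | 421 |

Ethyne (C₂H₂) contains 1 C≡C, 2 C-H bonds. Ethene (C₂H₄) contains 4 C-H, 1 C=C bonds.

ΔH ≈ −130 kJ

Bonds broken (reactants):
  C≡C: 1 × 870 = 870
  C-H: 2 × 421 = 842
  H-H: 1 × 448 = 448
  Σ(broken) = 2160 kJ
Bonds formed (products):
  C-H: 4 × 421 = 1684
  C=C: 1 × 606 = 606
  Σ(formed) = 2290 kJ
ΔH = Σ(broken) − Σ(formed) = 2160 − 2290 = −130 kJ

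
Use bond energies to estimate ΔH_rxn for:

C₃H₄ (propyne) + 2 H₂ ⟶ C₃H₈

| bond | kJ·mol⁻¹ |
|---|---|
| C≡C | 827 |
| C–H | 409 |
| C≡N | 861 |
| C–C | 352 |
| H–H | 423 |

Bonds broken (reactants):
  C≡C: 1 × 827 = 827
  C–C: 1 × 352 = 352
  C–H: 4 × 409 = 1636
  H–H: 2 × 423 = 846
  Σ(broken) = 3661 kJ
Bonds formed (products):
  C–C: 2 × 352 = 704
  C–H: 8 × 409 = 3272
  Σ(formed) = 3976 kJ
ΔH = Σ(broken) − Σ(formed) = 3661 − 3976 = −315 kJ

ΔH ≈ −315 kJ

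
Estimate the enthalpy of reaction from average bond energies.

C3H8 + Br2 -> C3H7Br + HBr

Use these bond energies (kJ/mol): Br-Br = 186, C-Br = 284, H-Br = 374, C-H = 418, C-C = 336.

ΔH ≈ −54 kJ

Bonds broken (reactants):
  Br-Br: 1 × 186 = 186
  C-C: 2 × 336 = 672
  C-H: 8 × 418 = 3344
  Σ(broken) = 4202 kJ
Bonds formed (products):
  C-Br: 1 × 284 = 284
  C-C: 2 × 336 = 672
  C-H: 7 × 418 = 2926
  H-Br: 1 × 374 = 374
  Σ(formed) = 4256 kJ
ΔH = Σ(broken) − Σ(formed) = 4202 − 4256 = −54 kJ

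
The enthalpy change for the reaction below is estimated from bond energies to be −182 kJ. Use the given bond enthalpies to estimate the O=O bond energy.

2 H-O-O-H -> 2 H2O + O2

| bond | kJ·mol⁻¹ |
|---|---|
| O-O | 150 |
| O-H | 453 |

Let D be the O=O bond energy.
Σ(broken) = 4×453 + 2×150 = 2112
Σ(formed) = 4×453 + 1×D = 1812 + D
ΔH = Σ(broken) − Σ(formed) = (2112) − (1812 + D) = +300 − D
Setting this equal to −182 kJ gives D = 482 kJ/mol.

D(O=O) ≈ 482 kJ/mol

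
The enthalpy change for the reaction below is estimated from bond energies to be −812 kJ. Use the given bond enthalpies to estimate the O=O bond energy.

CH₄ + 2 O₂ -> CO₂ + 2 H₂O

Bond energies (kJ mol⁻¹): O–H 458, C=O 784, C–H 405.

Let D be the O=O bond energy.
Σ(broken) = 4×405 + 2×D = 1620 + 2D
Σ(formed) = 2×784 + 4×458 = 3400
ΔH = Σ(broken) − Σ(formed) = (1620 + 2D) − (3400) = −1780 + 2D
Setting this equal to −812 kJ gives 2D = 968, so D = 484 kJ/mol.

D(O=O) ≈ 484 kJ/mol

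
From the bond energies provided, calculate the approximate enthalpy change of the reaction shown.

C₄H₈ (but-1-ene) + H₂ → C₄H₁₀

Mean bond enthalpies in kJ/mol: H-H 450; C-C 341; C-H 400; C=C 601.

ΔH ≈ −90 kJ

Bonds broken (reactants):
  C-C: 2 × 341 = 682
  C-H: 8 × 400 = 3200
  C=C: 1 × 601 = 601
  H-H: 1 × 450 = 450
  Σ(broken) = 4933 kJ
Bonds formed (products):
  C-C: 3 × 341 = 1023
  C-H: 10 × 400 = 4000
  Σ(formed) = 5023 kJ
ΔH = Σ(broken) − Σ(formed) = 4933 − 5023 = −90 kJ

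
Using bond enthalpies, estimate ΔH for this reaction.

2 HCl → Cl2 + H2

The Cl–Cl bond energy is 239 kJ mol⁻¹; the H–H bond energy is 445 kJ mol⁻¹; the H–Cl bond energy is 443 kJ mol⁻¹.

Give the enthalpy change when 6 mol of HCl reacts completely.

ΔH = +606 kJ

Bonds broken (reactants):
  H–Cl: 2 × 443 = 886
  Σ(broken) = 886 kJ
Bonds formed (products):
  Cl–Cl: 1 × 239 = 239
  H–H: 1 × 445 = 445
  Σ(formed) = 684 kJ
ΔH = Σ(broken) − Σ(formed) = 886 − 684 = +202 kJ
For 3× the reaction as written: 3 × (+202) = +606 kJ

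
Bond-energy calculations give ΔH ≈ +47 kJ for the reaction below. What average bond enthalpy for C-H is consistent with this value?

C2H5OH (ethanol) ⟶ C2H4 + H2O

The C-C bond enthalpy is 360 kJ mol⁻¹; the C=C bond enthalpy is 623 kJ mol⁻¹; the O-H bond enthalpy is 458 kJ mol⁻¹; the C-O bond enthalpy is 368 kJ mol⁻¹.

Let D be the C-H bond energy.
Σ(broken) = 1×360 + 5×D + 1×368 + 1×458 = 1186 + 5D
Σ(formed) = 4×D + 1×623 + 2×458 = 1539 + 4D
ΔH = Σ(broken) − Σ(formed) = (1186 + 5D) − (1539 + 4D) = −353 + D
Setting this equal to +47 kJ gives D = 400 kJ/mol.

D(C-H) ≈ 400 kJ/mol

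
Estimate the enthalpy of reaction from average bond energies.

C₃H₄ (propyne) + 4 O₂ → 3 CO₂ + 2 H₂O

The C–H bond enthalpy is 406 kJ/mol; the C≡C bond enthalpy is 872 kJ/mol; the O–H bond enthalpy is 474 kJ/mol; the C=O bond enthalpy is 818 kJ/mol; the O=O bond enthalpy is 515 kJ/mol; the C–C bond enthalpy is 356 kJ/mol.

ΔH ≈ −1892 kJ

Bonds broken (reactants):
  C≡C: 1 × 872 = 872
  C–C: 1 × 356 = 356
  C–H: 4 × 406 = 1624
  O=O: 4 × 515 = 2060
  Σ(broken) = 4912 kJ
Bonds formed (products):
  C=O: 6 × 818 = 4908
  O–H: 4 × 474 = 1896
  Σ(formed) = 6804 kJ
ΔH = Σ(broken) − Σ(formed) = 4912 − 6804 = −1892 kJ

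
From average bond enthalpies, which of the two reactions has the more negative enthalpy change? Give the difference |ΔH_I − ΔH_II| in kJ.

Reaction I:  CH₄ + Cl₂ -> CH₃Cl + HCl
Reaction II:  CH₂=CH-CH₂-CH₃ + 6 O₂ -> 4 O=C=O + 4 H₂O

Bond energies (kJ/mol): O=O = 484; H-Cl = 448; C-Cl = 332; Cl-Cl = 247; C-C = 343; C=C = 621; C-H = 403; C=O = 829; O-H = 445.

Reaction II, by 2627 kJ

Reaction I:
  Bonds broken (reactants):
    C-H: 4 × 403 = 1612
    Cl-Cl: 1 × 247 = 247
    Σ(broken) = 1859 kJ
  Bonds formed (products):
    C-Cl: 1 × 332 = 332
    C-H: 3 × 403 = 1209
    H-Cl: 1 × 448 = 448
    Σ(formed) = 1989 kJ
  ΔH_I = 1859 − 1989 = −130 kJ
Reaction II:
  Bonds broken (reactants):
    C-C: 2 × 343 = 686
    C-H: 8 × 403 = 3224
    C=C: 1 × 621 = 621
    O=O: 6 × 484 = 2904
    Σ(broken) = 7435 kJ
  Bonds formed (products):
    C=O: 8 × 829 = 6632
    O-H: 8 × 445 = 3560
    Σ(formed) = 10192 kJ
  ΔH_II = 7435 − 10192 = −2757 kJ
ΔH_I − ΔH_II = +2627 kJ, so reaction II has the more negative ΔH; |ΔH_I − ΔH_II| = 2627 kJ.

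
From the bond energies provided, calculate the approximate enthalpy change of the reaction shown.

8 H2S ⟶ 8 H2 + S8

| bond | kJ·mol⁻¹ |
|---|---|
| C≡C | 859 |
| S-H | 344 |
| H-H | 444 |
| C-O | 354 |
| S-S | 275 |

ΔH ≈ −248 kJ

Bonds broken (reactants):
  S-H: 16 × 344 = 5504
  Σ(broken) = 5504 kJ
Bonds formed (products):
  H-H: 8 × 444 = 3552
  S-S: 8 × 275 = 2200
  Σ(formed) = 5752 kJ
ΔH = Σ(broken) − Σ(formed) = 5504 − 5752 = −248 kJ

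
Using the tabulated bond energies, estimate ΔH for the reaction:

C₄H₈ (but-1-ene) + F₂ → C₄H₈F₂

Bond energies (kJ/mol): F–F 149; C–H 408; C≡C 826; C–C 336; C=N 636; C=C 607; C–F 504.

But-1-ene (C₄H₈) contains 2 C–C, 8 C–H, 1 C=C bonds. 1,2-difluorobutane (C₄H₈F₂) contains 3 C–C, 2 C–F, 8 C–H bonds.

ΔH ≈ −588 kJ

Bonds broken (reactants):
  C–C: 2 × 336 = 672
  C–H: 8 × 408 = 3264
  C=C: 1 × 607 = 607
  F–F: 1 × 149 = 149
  Σ(broken) = 4692 kJ
Bonds formed (products):
  C–C: 3 × 336 = 1008
  C–F: 2 × 504 = 1008
  C–H: 8 × 408 = 3264
  Σ(formed) = 5280 kJ
ΔH = Σ(broken) − Σ(formed) = 4692 − 5280 = −588 kJ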